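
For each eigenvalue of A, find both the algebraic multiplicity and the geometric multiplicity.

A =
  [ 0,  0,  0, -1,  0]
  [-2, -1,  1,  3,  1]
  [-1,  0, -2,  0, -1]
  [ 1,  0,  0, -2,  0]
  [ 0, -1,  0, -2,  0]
λ = -1: alg = 5, geom = 2

Step 1 — factor the characteristic polynomial to read off the algebraic multiplicities:
  χ_A(x) = (x + 1)^5

Step 2 — compute geometric multiplicities via the rank-nullity identity g(λ) = n − rank(A − λI):
  rank(A − (-1)·I) = 3, so dim ker(A − (-1)·I) = n − 3 = 2

Summary:
  λ = -1: algebraic multiplicity = 5, geometric multiplicity = 2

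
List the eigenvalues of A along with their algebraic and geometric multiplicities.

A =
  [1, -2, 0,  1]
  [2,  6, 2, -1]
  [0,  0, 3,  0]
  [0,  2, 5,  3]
λ = 3: alg = 3, geom = 1; λ = 4: alg = 1, geom = 1

Step 1 — factor the characteristic polynomial to read off the algebraic multiplicities:
  χ_A(x) = (x - 4)*(x - 3)^3

Step 2 — compute geometric multiplicities via the rank-nullity identity g(λ) = n − rank(A − λI):
  rank(A − (3)·I) = 3, so dim ker(A − (3)·I) = n − 3 = 1
  rank(A − (4)·I) = 3, so dim ker(A − (4)·I) = n − 3 = 1

Summary:
  λ = 3: algebraic multiplicity = 3, geometric multiplicity = 1
  λ = 4: algebraic multiplicity = 1, geometric multiplicity = 1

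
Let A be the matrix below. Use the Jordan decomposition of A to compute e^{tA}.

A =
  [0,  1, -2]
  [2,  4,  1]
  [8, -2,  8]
e^{tA} =
  [t^2*exp(4*t) - 4*t*exp(4*t) + exp(4*t), t*exp(4*t), t^2*exp(4*t)/2 - 2*t*exp(4*t)]
  [2*t*exp(4*t), exp(4*t), t*exp(4*t)]
  [-2*t^2*exp(4*t) + 8*t*exp(4*t), -2*t*exp(4*t), -t^2*exp(4*t) + 4*t*exp(4*t) + exp(4*t)]

Strategy: write A = P · J · P⁻¹ where J is a Jordan canonical form, so e^{tA} = P · e^{tJ} · P⁻¹, and e^{tJ} can be computed block-by-block.

A has Jordan form
J =
  [4, 1, 0]
  [0, 4, 1]
  [0, 0, 4]
(up to reordering of blocks).

Per-block formulas:
  For a 3×3 Jordan block J_3(4): exp(t · J_3(4)) = e^(4t)·(I + t·N + (t^2/2)·N^2), where N is the 3×3 nilpotent shift.

After assembling e^{tJ} and conjugating by P, we get:

e^{tA} =
  [t^2*exp(4*t) - 4*t*exp(4*t) + exp(4*t), t*exp(4*t), t^2*exp(4*t)/2 - 2*t*exp(4*t)]
  [2*t*exp(4*t), exp(4*t), t*exp(4*t)]
  [-2*t^2*exp(4*t) + 8*t*exp(4*t), -2*t*exp(4*t), -t^2*exp(4*t) + 4*t*exp(4*t) + exp(4*t)]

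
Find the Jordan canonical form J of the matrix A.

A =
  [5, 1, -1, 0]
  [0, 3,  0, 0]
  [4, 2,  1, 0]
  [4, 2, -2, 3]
J_2(3) ⊕ J_1(3) ⊕ J_1(3)

The characteristic polynomial is
  det(x·I − A) = x^4 - 12*x^3 + 54*x^2 - 108*x + 81 = (x - 3)^4

Eigenvalues and multiplicities (the geometric multiplicity of λ is n − rank(A − λI), which equals the number of Jordan blocks for λ):
  λ = 3: algebraic multiplicity = 4, geometric multiplicity = 3

Determining the block sizes for each eigenvalue:
  λ = 3: 3 blocks summing to 4 forces exactly one block of size 2 and the rest size 1 → block sizes [2, 1, 1]

Assembling the blocks gives a Jordan form
J =
  [3, 1, 0, 0]
  [0, 3, 0, 0]
  [0, 0, 3, 0]
  [0, 0, 0, 3]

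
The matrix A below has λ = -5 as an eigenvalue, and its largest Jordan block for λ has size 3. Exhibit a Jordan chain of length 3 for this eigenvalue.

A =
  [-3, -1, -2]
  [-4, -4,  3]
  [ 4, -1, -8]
A Jordan chain for λ = -5 of length 3:
v_1 = (-1, 2, -2)ᵀ
v_2 = (-1, 1, -1)ᵀ
v_3 = (0, 1, 0)ᵀ

Let N = A − (-5)·I. We want v_3 with N^3 v_3 = 0 but N^2 v_3 ≠ 0; then v_{j-1} := N · v_j for j = 3, …, 2.

Pick v_3 = (0, 1, 0)ᵀ.
Then v_2 = N · v_3 = (-1, 1, -1)ᵀ.
Then v_1 = N · v_2 = (-1, 2, -2)ᵀ.

Sanity check: (A − (-5)·I) v_1 = (0, 0, 0)ᵀ = 0. ✓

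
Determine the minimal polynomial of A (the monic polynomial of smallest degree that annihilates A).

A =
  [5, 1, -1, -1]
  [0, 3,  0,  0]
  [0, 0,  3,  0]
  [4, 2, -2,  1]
x^2 - 6*x + 9

The characteristic polynomial is χ_A(x) = (x - 3)^4, so the eigenvalues are known. The minimal polynomial is
  m_A(x) = Π_λ (x − λ)^{k_λ}
where k_λ is the size of the *largest* Jordan block for λ (equivalently, the smallest k with (A − λI)^k v = 0 for every generalised eigenvector v of λ).

  λ = 3: largest Jordan block has size 2, contributing (x − 3)^2

So m_A(x) = (x - 3)^2 = x^2 - 6*x + 9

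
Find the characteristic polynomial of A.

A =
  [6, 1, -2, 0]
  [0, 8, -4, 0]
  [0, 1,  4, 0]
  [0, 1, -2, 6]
x^4 - 24*x^3 + 216*x^2 - 864*x + 1296

Expanding det(x·I − A) (e.g. by cofactor expansion or by noting that A is similar to its Jordan form J, which has the same characteristic polynomial as A) gives
  χ_A(x) = x^4 - 24*x^3 + 216*x^2 - 864*x + 1296
which factors as (x - 6)^4. The eigenvalues (with algebraic multiplicities) are λ = 6 with multiplicity 4.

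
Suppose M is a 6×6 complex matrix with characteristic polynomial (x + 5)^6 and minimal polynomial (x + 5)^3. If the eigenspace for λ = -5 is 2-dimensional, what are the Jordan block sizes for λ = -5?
Block sizes for λ = -5: [3, 3]

Step 1 — from the characteristic polynomial, algebraic multiplicity of λ = -5 is 6. From dim ker(M − (-5)·I) = 2, there are exactly 2 Jordan blocks for λ = -5.
Step 2 — from the minimal polynomial, the factor (x + 5)^3 tells us the largest block for λ = -5 has size 3.
Step 3 — with total size 6, 2 blocks, and largest block 3, the block sizes (in nonincreasing order) are [3, 3].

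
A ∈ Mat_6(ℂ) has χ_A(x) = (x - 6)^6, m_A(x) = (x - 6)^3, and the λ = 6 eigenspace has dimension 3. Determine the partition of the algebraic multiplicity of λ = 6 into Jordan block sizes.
Block sizes for λ = 6: [3, 2, 1]

Step 1 — from the characteristic polynomial, algebraic multiplicity of λ = 6 is 6. From dim ker(A − (6)·I) = 3, there are exactly 3 Jordan blocks for λ = 6.
Step 2 — from the minimal polynomial, the factor (x − 6)^3 tells us the largest block for λ = 6 has size 3.
Step 3 — with total size 6, 3 blocks, and largest block 3, the block sizes (in nonincreasing order) are [3, 2, 1].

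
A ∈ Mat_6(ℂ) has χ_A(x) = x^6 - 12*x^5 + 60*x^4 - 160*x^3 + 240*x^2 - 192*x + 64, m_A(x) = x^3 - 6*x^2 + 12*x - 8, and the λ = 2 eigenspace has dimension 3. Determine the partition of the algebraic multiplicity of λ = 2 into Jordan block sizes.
Block sizes for λ = 2: [3, 2, 1]

Step 1 — from the characteristic polynomial, algebraic multiplicity of λ = 2 is 6. From dim ker(A − (2)·I) = 3, there are exactly 3 Jordan blocks for λ = 2.
Step 2 — from the minimal polynomial, the factor (x − 2)^3 tells us the largest block for λ = 2 has size 3.
Step 3 — with total size 6, 3 blocks, and largest block 3, the block sizes (in nonincreasing order) are [3, 2, 1].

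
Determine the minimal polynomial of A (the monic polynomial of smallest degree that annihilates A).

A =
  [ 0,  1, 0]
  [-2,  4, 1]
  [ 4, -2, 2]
x^3 - 6*x^2 + 12*x - 8

The characteristic polynomial is χ_A(x) = (x - 2)^3, so the eigenvalues are known. The minimal polynomial is
  m_A(x) = Π_λ (x − λ)^{k_λ}
where k_λ is the size of the *largest* Jordan block for λ (equivalently, the smallest k with (A − λI)^k v = 0 for every generalised eigenvector v of λ).

  λ = 2: largest Jordan block has size 3, contributing (x − 2)^3

So m_A(x) = (x - 2)^3 = x^3 - 6*x^2 + 12*x - 8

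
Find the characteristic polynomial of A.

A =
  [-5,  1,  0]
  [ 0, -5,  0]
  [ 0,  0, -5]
x^3 + 15*x^2 + 75*x + 125

Expanding det(x·I − A) (e.g. by cofactor expansion or by noting that A is similar to its Jordan form J, which has the same characteristic polynomial as A) gives
  χ_A(x) = x^3 + 15*x^2 + 75*x + 125
which factors as (x + 5)^3. The eigenvalues (with algebraic multiplicities) are λ = -5 with multiplicity 3.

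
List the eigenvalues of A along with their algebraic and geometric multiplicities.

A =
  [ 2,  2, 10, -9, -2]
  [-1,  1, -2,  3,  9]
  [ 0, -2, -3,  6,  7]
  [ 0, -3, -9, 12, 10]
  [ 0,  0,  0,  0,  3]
λ = 3: alg = 5, geom = 2

Step 1 — factor the characteristic polynomial to read off the algebraic multiplicities:
  χ_A(x) = (x - 3)^5

Step 2 — compute geometric multiplicities via the rank-nullity identity g(λ) = n − rank(A − λI):
  rank(A − (3)·I) = 3, so dim ker(A − (3)·I) = n − 3 = 2

Summary:
  λ = 3: algebraic multiplicity = 5, geometric multiplicity = 2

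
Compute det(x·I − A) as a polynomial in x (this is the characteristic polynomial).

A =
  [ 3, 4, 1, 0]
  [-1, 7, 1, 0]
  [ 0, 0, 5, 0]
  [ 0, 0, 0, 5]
x^4 - 20*x^3 + 150*x^2 - 500*x + 625

Expanding det(x·I − A) (e.g. by cofactor expansion or by noting that A is similar to its Jordan form J, which has the same characteristic polynomial as A) gives
  χ_A(x) = x^4 - 20*x^3 + 150*x^2 - 500*x + 625
which factors as (x - 5)^4. The eigenvalues (with algebraic multiplicities) are λ = 5 with multiplicity 4.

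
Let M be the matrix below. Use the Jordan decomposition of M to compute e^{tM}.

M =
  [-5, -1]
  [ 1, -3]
e^{tM} =
  [-t*exp(-4*t) + exp(-4*t), -t*exp(-4*t)]
  [t*exp(-4*t), t*exp(-4*t) + exp(-4*t)]

Strategy: write M = P · J · P⁻¹ where J is a Jordan canonical form, so e^{tM} = P · e^{tJ} · P⁻¹, and e^{tJ} can be computed block-by-block.

M has Jordan form
J =
  [-4,  1]
  [ 0, -4]
(up to reordering of blocks).

Per-block formulas:
  For a 2×2 Jordan block J_2(-4): exp(t · J_2(-4)) = e^(-4t)·(I + t·N), where N is the 2×2 nilpotent shift.

After assembling e^{tJ} and conjugating by P, we get:

e^{tM} =
  [-t*exp(-4*t) + exp(-4*t), -t*exp(-4*t)]
  [t*exp(-4*t), t*exp(-4*t) + exp(-4*t)]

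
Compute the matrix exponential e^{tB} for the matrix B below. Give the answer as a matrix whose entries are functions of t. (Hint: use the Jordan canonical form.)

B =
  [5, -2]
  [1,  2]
e^{tB} =
  [2*exp(4*t) - exp(3*t), -2*exp(4*t) + 2*exp(3*t)]
  [exp(4*t) - exp(3*t), -exp(4*t) + 2*exp(3*t)]

Strategy: write B = P · J · P⁻¹ where J is a Jordan canonical form, so e^{tB} = P · e^{tJ} · P⁻¹, and e^{tJ} can be computed block-by-block.

B has Jordan form
J =
  [3, 0]
  [0, 4]
(up to reordering of blocks).

Per-block formulas:
  For a 1×1 block at λ = 4: exp(t · [4]) = [e^(4t)].
  For a 1×1 block at λ = 3: exp(t · [3]) = [e^(3t)].

After assembling e^{tJ} and conjugating by P, we get:

e^{tB} =
  [2*exp(4*t) - exp(3*t), -2*exp(4*t) + 2*exp(3*t)]
  [exp(4*t) - exp(3*t), -exp(4*t) + 2*exp(3*t)]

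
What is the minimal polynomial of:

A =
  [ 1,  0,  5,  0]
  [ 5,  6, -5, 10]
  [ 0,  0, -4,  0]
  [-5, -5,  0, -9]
x^2 + 3*x - 4

The characteristic polynomial is χ_A(x) = (x - 1)^2*(x + 4)^2, so the eigenvalues are known. The minimal polynomial is
  m_A(x) = Π_λ (x − λ)^{k_λ}
where k_λ is the size of the *largest* Jordan block for λ (equivalently, the smallest k with (A − λI)^k v = 0 for every generalised eigenvector v of λ).

  λ = -4: largest Jordan block has size 1, contributing (x + 4)
  λ = 1: largest Jordan block has size 1, contributing (x − 1)

So m_A(x) = (x - 1)*(x + 4) = x^2 + 3*x - 4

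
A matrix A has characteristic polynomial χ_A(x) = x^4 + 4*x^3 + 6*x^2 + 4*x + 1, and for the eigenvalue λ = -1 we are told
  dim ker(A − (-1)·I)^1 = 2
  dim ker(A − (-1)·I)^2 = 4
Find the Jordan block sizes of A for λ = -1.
Block sizes for λ = -1: [2, 2]

From the dimensions of kernels of powers, the number of Jordan blocks of size at least j is d_j − d_{j−1} where d_j = dim ker(N^j) (with d_0 = 0). Computing the differences gives [2, 2].
The number of blocks of size exactly k is (#blocks of size ≥ k) − (#blocks of size ≥ k + 1), so the partition is: 2 block(s) of size 2.
In nonincreasing order the block sizes are [2, 2].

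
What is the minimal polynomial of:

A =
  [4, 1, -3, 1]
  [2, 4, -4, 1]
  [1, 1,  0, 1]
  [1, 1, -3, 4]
x^3 - 9*x^2 + 27*x - 27

The characteristic polynomial is χ_A(x) = (x - 3)^4, so the eigenvalues are known. The minimal polynomial is
  m_A(x) = Π_λ (x − λ)^{k_λ}
where k_λ is the size of the *largest* Jordan block for λ (equivalently, the smallest k with (A − λI)^k v = 0 for every generalised eigenvector v of λ).

  λ = 3: largest Jordan block has size 3, contributing (x − 3)^3

So m_A(x) = (x - 3)^3 = x^3 - 9*x^2 + 27*x - 27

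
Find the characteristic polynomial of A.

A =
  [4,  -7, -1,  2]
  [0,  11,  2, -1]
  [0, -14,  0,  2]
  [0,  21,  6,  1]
x^4 - 16*x^3 + 96*x^2 - 256*x + 256

Expanding det(x·I − A) (e.g. by cofactor expansion or by noting that A is similar to its Jordan form J, which has the same characteristic polynomial as A) gives
  χ_A(x) = x^4 - 16*x^3 + 96*x^2 - 256*x + 256
which factors as (x - 4)^4. The eigenvalues (with algebraic multiplicities) are λ = 4 with multiplicity 4.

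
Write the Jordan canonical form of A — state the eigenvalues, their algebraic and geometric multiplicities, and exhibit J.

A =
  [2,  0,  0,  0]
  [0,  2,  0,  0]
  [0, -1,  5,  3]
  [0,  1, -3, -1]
J_2(2) ⊕ J_1(2) ⊕ J_1(2)

The characteristic polynomial is
  det(x·I − A) = x^4 - 8*x^3 + 24*x^2 - 32*x + 16 = (x - 2)^4

Eigenvalues and multiplicities (the geometric multiplicity of λ is n − rank(A − λI), which equals the number of Jordan blocks for λ):
  λ = 2: algebraic multiplicity = 4, geometric multiplicity = 3

Determining the block sizes for each eigenvalue:
  λ = 2: 3 blocks summing to 4 forces exactly one block of size 2 and the rest size 1 → block sizes [2, 1, 1]

Assembling the blocks gives a Jordan form
J =
  [2, 1, 0, 0]
  [0, 2, 0, 0]
  [0, 0, 2, 0]
  [0, 0, 0, 2]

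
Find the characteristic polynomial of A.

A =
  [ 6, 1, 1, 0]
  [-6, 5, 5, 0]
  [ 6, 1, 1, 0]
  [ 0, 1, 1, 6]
x^4 - 18*x^3 + 108*x^2 - 216*x

Expanding det(x·I − A) (e.g. by cofactor expansion or by noting that A is similar to its Jordan form J, which has the same characteristic polynomial as A) gives
  χ_A(x) = x^4 - 18*x^3 + 108*x^2 - 216*x
which factors as x*(x - 6)^3. The eigenvalues (with algebraic multiplicities) are λ = 0 with multiplicity 1, λ = 6 with multiplicity 3.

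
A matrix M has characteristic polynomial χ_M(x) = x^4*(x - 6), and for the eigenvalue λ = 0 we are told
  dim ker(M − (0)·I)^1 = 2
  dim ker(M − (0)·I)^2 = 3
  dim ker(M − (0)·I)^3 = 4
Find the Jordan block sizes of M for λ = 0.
Block sizes for λ = 0: [3, 1]

From the dimensions of kernels of powers, the number of Jordan blocks of size at least j is d_j − d_{j−1} where d_j = dim ker(N^j) (with d_0 = 0). Computing the differences gives [2, 1, 1].
The number of blocks of size exactly k is (#blocks of size ≥ k) − (#blocks of size ≥ k + 1), so the partition is: 1 block(s) of size 1, 1 block(s) of size 3.
In nonincreasing order the block sizes are [3, 1].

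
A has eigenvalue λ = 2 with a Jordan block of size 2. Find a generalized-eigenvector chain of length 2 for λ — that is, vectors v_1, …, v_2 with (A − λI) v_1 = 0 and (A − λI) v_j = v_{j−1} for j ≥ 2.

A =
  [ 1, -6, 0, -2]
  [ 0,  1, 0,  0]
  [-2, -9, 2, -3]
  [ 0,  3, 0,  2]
A Jordan chain for λ = 2 of length 2:
v_1 = (0, 0, -1, 0)ᵀ
v_2 = (2, 0, 0, -1)ᵀ

Let N = A − (2)·I. We want v_2 with N^2 v_2 = 0 but N^1 v_2 ≠ 0; then v_{j-1} := N · v_j for j = 2, …, 2.

Pick v_2 = (2, 0, 0, -1)ᵀ.
Then v_1 = N · v_2 = (0, 0, -1, 0)ᵀ.

Sanity check: (A − (2)·I) v_1 = (0, 0, 0, 0)ᵀ = 0. ✓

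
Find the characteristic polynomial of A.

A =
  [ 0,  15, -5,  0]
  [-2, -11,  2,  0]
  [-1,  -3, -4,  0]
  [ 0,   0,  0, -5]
x^4 + 20*x^3 + 150*x^2 + 500*x + 625

Expanding det(x·I − A) (e.g. by cofactor expansion or by noting that A is similar to its Jordan form J, which has the same characteristic polynomial as A) gives
  χ_A(x) = x^4 + 20*x^3 + 150*x^2 + 500*x + 625
which factors as (x + 5)^4. The eigenvalues (with algebraic multiplicities) are λ = -5 with multiplicity 4.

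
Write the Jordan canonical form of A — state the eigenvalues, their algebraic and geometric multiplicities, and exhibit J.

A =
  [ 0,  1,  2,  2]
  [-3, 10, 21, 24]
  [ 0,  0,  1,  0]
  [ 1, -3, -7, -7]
J_3(1) ⊕ J_1(1)

The characteristic polynomial is
  det(x·I − A) = x^4 - 4*x^3 + 6*x^2 - 4*x + 1 = (x - 1)^4

Eigenvalues and multiplicities (the geometric multiplicity of λ is n − rank(A − λI), which equals the number of Jordan blocks for λ):
  λ = 1: algebraic multiplicity = 4, geometric multiplicity = 2

Determining the block sizes for each eigenvalue:
  λ = 1: with am = 4 and gm = 2, the partition is not yet determined (e.g. several partitions of 4 into 2 parts exist). Let N = A − (1)·I. Computing rank(N^1) = 2, rank(N^2) = 1, rank(N^3) = 0; the number of blocks of size ≥ j is rank(N^{j−1}) − rank(N^j), giving [2, 1, 1]. So we have 1 block(s) of size 3, 1 block(s) of size 1 → block sizes [3, 1]

Assembling the blocks gives a Jordan form
J =
  [1, 1, 0, 0]
  [0, 1, 1, 0]
  [0, 0, 1, 0]
  [0, 0, 0, 1]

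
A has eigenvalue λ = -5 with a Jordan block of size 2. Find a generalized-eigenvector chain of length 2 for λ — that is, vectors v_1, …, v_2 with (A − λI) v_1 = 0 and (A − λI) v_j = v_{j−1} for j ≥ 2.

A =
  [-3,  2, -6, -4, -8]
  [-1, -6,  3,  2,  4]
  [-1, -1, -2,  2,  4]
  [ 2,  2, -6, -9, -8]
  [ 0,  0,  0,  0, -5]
A Jordan chain for λ = -5 of length 2:
v_1 = (2, -1, -1, 2, 0)ᵀ
v_2 = (1, 0, 0, 0, 0)ᵀ

Let N = A − (-5)·I. We want v_2 with N^2 v_2 = 0 but N^1 v_2 ≠ 0; then v_{j-1} := N · v_j for j = 2, …, 2.

Pick v_2 = (1, 0, 0, 0, 0)ᵀ.
Then v_1 = N · v_2 = (2, -1, -1, 2, 0)ᵀ.

Sanity check: (A − (-5)·I) v_1 = (0, 0, 0, 0, 0)ᵀ = 0. ✓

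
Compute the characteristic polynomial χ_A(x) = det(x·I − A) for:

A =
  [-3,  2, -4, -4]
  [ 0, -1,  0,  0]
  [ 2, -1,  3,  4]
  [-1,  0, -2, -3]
x^4 + 4*x^3 + 6*x^2 + 4*x + 1

Expanding det(x·I − A) (e.g. by cofactor expansion or by noting that A is similar to its Jordan form J, which has the same characteristic polynomial as A) gives
  χ_A(x) = x^4 + 4*x^3 + 6*x^2 + 4*x + 1
which factors as (x + 1)^4. The eigenvalues (with algebraic multiplicities) are λ = -1 with multiplicity 4.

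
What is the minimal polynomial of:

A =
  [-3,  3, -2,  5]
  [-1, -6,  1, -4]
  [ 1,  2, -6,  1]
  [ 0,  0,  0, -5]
x^3 + 15*x^2 + 75*x + 125

The characteristic polynomial is χ_A(x) = (x + 5)^4, so the eigenvalues are known. The minimal polynomial is
  m_A(x) = Π_λ (x − λ)^{k_λ}
where k_λ is the size of the *largest* Jordan block for λ (equivalently, the smallest k with (A − λI)^k v = 0 for every generalised eigenvector v of λ).

  λ = -5: largest Jordan block has size 3, contributing (x + 5)^3

So m_A(x) = (x + 5)^3 = x^3 + 15*x^2 + 75*x + 125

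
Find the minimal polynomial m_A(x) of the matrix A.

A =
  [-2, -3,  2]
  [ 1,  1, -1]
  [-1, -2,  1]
x^3

The characteristic polynomial is χ_A(x) = x^3, so the eigenvalues are known. The minimal polynomial is
  m_A(x) = Π_λ (x − λ)^{k_λ}
where k_λ is the size of the *largest* Jordan block for λ (equivalently, the smallest k with (A − λI)^k v = 0 for every generalised eigenvector v of λ).

  λ = 0: largest Jordan block has size 3, contributing (x − 0)^3

So m_A(x) = x^3 = x^3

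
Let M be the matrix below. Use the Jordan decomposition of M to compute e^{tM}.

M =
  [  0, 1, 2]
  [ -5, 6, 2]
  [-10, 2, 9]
e^{tM} =
  [-5*t*exp(5*t) + exp(5*t), t*exp(5*t), 2*t*exp(5*t)]
  [-5*t*exp(5*t), t*exp(5*t) + exp(5*t), 2*t*exp(5*t)]
  [-10*t*exp(5*t), 2*t*exp(5*t), 4*t*exp(5*t) + exp(5*t)]

Strategy: write M = P · J · P⁻¹ where J is a Jordan canonical form, so e^{tM} = P · e^{tJ} · P⁻¹, and e^{tJ} can be computed block-by-block.

M has Jordan form
J =
  [5, 1, 0]
  [0, 5, 0]
  [0, 0, 5]
(up to reordering of blocks).

Per-block formulas:
  For a 1×1 block at λ = 5: exp(t · [5]) = [e^(5t)].
  For a 2×2 Jordan block J_2(5): exp(t · J_2(5)) = e^(5t)·(I + t·N), where N is the 2×2 nilpotent shift.

After assembling e^{tJ} and conjugating by P, we get:

e^{tM} =
  [-5*t*exp(5*t) + exp(5*t), t*exp(5*t), 2*t*exp(5*t)]
  [-5*t*exp(5*t), t*exp(5*t) + exp(5*t), 2*t*exp(5*t)]
  [-10*t*exp(5*t), 2*t*exp(5*t), 4*t*exp(5*t) + exp(5*t)]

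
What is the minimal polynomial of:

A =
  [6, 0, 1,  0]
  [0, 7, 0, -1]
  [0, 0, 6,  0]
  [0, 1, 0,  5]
x^2 - 12*x + 36

The characteristic polynomial is χ_A(x) = (x - 6)^4, so the eigenvalues are known. The minimal polynomial is
  m_A(x) = Π_λ (x − λ)^{k_λ}
where k_λ is the size of the *largest* Jordan block for λ (equivalently, the smallest k with (A − λI)^k v = 0 for every generalised eigenvector v of λ).

  λ = 6: largest Jordan block has size 2, contributing (x − 6)^2

So m_A(x) = (x - 6)^2 = x^2 - 12*x + 36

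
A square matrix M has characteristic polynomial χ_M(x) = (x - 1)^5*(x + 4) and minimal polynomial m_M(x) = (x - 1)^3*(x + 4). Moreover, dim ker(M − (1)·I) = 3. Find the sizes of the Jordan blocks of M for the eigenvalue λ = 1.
Block sizes for λ = 1: [3, 1, 1]

Step 1 — from the characteristic polynomial, algebraic multiplicity of λ = 1 is 5. From dim ker(M − (1)·I) = 3, there are exactly 3 Jordan blocks for λ = 1.
Step 2 — from the minimal polynomial, the factor (x − 1)^3 tells us the largest block for λ = 1 has size 3.
Step 3 — with total size 5, 3 blocks, and largest block 3, the block sizes (in nonincreasing order) are [3, 1, 1].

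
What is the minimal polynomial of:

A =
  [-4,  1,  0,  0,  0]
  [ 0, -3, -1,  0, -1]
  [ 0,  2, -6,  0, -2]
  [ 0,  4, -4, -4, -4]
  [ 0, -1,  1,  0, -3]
x^3 + 12*x^2 + 48*x + 64

The characteristic polynomial is χ_A(x) = (x + 4)^5, so the eigenvalues are known. The minimal polynomial is
  m_A(x) = Π_λ (x − λ)^{k_λ}
where k_λ is the size of the *largest* Jordan block for λ (equivalently, the smallest k with (A − λI)^k v = 0 for every generalised eigenvector v of λ).

  λ = -4: largest Jordan block has size 3, contributing (x + 4)^3

So m_A(x) = (x + 4)^3 = x^3 + 12*x^2 + 48*x + 64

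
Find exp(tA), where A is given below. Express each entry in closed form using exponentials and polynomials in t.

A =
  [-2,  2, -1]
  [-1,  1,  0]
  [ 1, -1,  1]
e^{tA} =
  [t^2/2 - 2*t + 1, -t^2/2 + 2*t, t^2/2 - t]
  [t^2/2 - t, -t^2/2 + t + 1, t^2/2]
  [t, -t, t + 1]

Strategy: write A = P · J · P⁻¹ where J is a Jordan canonical form, so e^{tA} = P · e^{tJ} · P⁻¹, and e^{tJ} can be computed block-by-block.

A has Jordan form
J =
  [0, 1, 0]
  [0, 0, 1]
  [0, 0, 0]
(up to reordering of blocks).

Per-block formulas:
  For a 3×3 Jordan block J_3(0): exp(t · J_3(0)) = e^(0t)·(I + t·N + (t^2/2)·N^2), where N is the 3×3 nilpotent shift.

After assembling e^{tJ} and conjugating by P, we get:

e^{tA} =
  [t^2/2 - 2*t + 1, -t^2/2 + 2*t, t^2/2 - t]
  [t^2/2 - t, -t^2/2 + t + 1, t^2/2]
  [t, -t, t + 1]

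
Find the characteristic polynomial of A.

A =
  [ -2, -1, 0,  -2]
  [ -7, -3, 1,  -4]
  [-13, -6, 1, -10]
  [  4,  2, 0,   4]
x^4

Expanding det(x·I − A) (e.g. by cofactor expansion or by noting that A is similar to its Jordan form J, which has the same characteristic polynomial as A) gives
  χ_A(x) = x^4
which factors as x^4. The eigenvalues (with algebraic multiplicities) are λ = 0 with multiplicity 4.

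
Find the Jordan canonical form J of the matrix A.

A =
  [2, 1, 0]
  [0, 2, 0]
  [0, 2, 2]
J_2(2) ⊕ J_1(2)

The characteristic polynomial is
  det(x·I − A) = x^3 - 6*x^2 + 12*x - 8 = (x - 2)^3

Eigenvalues and multiplicities (the geometric multiplicity of λ is n − rank(A − λI), which equals the number of Jordan blocks for λ):
  λ = 2: algebraic multiplicity = 3, geometric multiplicity = 2

Determining the block sizes for each eigenvalue:
  λ = 2: 2 blocks summing to 3 forces exactly one block of size 2 and the rest size 1 → block sizes [2, 1]

Assembling the blocks gives a Jordan form
J =
  [2, 1, 0]
  [0, 2, 0]
  [0, 0, 2]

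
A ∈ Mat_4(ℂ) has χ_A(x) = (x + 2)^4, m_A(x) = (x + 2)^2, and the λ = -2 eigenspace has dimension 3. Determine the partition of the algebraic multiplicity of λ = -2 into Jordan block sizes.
Block sizes for λ = -2: [2, 1, 1]

Step 1 — from the characteristic polynomial, algebraic multiplicity of λ = -2 is 4. From dim ker(A − (-2)·I) = 3, there are exactly 3 Jordan blocks for λ = -2.
Step 2 — from the minimal polynomial, the factor (x + 2)^2 tells us the largest block for λ = -2 has size 2.
Step 3 — with total size 4, 3 blocks, and largest block 2, the block sizes (in nonincreasing order) are [2, 1, 1].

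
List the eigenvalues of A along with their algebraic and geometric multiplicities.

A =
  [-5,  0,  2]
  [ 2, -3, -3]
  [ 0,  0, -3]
λ = -5: alg = 1, geom = 1; λ = -3: alg = 2, geom = 1

Step 1 — factor the characteristic polynomial to read off the algebraic multiplicities:
  χ_A(x) = (x + 3)^2*(x + 5)

Step 2 — compute geometric multiplicities via the rank-nullity identity g(λ) = n − rank(A − λI):
  rank(A − (-5)·I) = 2, so dim ker(A − (-5)·I) = n − 2 = 1
  rank(A − (-3)·I) = 2, so dim ker(A − (-3)·I) = n − 2 = 1

Summary:
  λ = -5: algebraic multiplicity = 1, geometric multiplicity = 1
  λ = -3: algebraic multiplicity = 2, geometric multiplicity = 1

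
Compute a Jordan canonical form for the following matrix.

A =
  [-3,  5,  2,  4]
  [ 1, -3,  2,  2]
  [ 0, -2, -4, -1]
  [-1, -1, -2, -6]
J_3(-4) ⊕ J_1(-4)

The characteristic polynomial is
  det(x·I − A) = x^4 + 16*x^3 + 96*x^2 + 256*x + 256 = (x + 4)^4

Eigenvalues and multiplicities (the geometric multiplicity of λ is n − rank(A − λI), which equals the number of Jordan blocks for λ):
  λ = -4: algebraic multiplicity = 4, geometric multiplicity = 2

Determining the block sizes for each eigenvalue:
  λ = -4: with am = 4 and gm = 2, the partition is not yet determined (e.g. several partitions of 4 into 2 parts exist). Let N = A − (-4)·I. Computing rank(N^1) = 2, rank(N^2) = 1, rank(N^3) = 0; the number of blocks of size ≥ j is rank(N^{j−1}) − rank(N^j), giving [2, 1, 1]. So we have 1 block(s) of size 3, 1 block(s) of size 1 → block sizes [3, 1]

Assembling the blocks gives a Jordan form
J =
  [-4,  1,  0,  0]
  [ 0, -4,  1,  0]
  [ 0,  0, -4,  0]
  [ 0,  0,  0, -4]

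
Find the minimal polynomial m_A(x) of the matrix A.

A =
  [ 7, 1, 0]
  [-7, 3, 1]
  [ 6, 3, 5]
x^3 - 15*x^2 + 75*x - 125

The characteristic polynomial is χ_A(x) = (x - 5)^3, so the eigenvalues are known. The minimal polynomial is
  m_A(x) = Π_λ (x − λ)^{k_λ}
where k_λ is the size of the *largest* Jordan block for λ (equivalently, the smallest k with (A − λI)^k v = 0 for every generalised eigenvector v of λ).

  λ = 5: largest Jordan block has size 3, contributing (x − 5)^3

So m_A(x) = (x - 5)^3 = x^3 - 15*x^2 + 75*x - 125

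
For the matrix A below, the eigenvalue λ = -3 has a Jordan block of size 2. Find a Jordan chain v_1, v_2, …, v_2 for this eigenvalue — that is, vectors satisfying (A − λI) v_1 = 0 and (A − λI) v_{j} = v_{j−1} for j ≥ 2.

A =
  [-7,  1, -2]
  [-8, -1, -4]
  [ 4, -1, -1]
A Jordan chain for λ = -3 of length 2:
v_1 = (-4, -8, 4)ᵀ
v_2 = (1, 0, 0)ᵀ

Let N = A − (-3)·I. We want v_2 with N^2 v_2 = 0 but N^1 v_2 ≠ 0; then v_{j-1} := N · v_j for j = 2, …, 2.

Pick v_2 = (1, 0, 0)ᵀ.
Then v_1 = N · v_2 = (-4, -8, 4)ᵀ.

Sanity check: (A − (-3)·I) v_1 = (0, 0, 0)ᵀ = 0. ✓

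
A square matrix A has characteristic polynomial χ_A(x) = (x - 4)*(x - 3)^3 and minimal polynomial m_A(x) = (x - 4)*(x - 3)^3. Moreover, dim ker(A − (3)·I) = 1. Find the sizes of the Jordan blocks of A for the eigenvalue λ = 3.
Block sizes for λ = 3: [3]

Step 1 — from the characteristic polynomial, algebraic multiplicity of λ = 3 is 3. From dim ker(A − (3)·I) = 1, there are exactly 1 Jordan blocks for λ = 3.
Step 2 — from the minimal polynomial, the factor (x − 3)^3 tells us the largest block for λ = 3 has size 3.
Step 3 — with total size 3, 1 blocks, and largest block 3, the block sizes (in nonincreasing order) are [3].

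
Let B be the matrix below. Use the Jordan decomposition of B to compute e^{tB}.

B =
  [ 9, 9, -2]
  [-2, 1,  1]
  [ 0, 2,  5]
e^{tB} =
  [-t^2*exp(5*t) + 4*t*exp(5*t) + exp(5*t), -2*t^2*exp(5*t) + 9*t*exp(5*t), t^2*exp(5*t)/2 - 2*t*exp(5*t)]
  [-2*t*exp(5*t), -4*t*exp(5*t) + exp(5*t), t*exp(5*t)]
  [-2*t^2*exp(5*t), -4*t^2*exp(5*t) + 2*t*exp(5*t), t^2*exp(5*t) + exp(5*t)]

Strategy: write B = P · J · P⁻¹ where J is a Jordan canonical form, so e^{tB} = P · e^{tJ} · P⁻¹, and e^{tJ} can be computed block-by-block.

B has Jordan form
J =
  [5, 1, 0]
  [0, 5, 1]
  [0, 0, 5]
(up to reordering of blocks).

Per-block formulas:
  For a 3×3 Jordan block J_3(5): exp(t · J_3(5)) = e^(5t)·(I + t·N + (t^2/2)·N^2), where N is the 3×3 nilpotent shift.

After assembling e^{tJ} and conjugating by P, we get:

e^{tB} =
  [-t^2*exp(5*t) + 4*t*exp(5*t) + exp(5*t), -2*t^2*exp(5*t) + 9*t*exp(5*t), t^2*exp(5*t)/2 - 2*t*exp(5*t)]
  [-2*t*exp(5*t), -4*t*exp(5*t) + exp(5*t), t*exp(5*t)]
  [-2*t^2*exp(5*t), -4*t^2*exp(5*t) + 2*t*exp(5*t), t^2*exp(5*t) + exp(5*t)]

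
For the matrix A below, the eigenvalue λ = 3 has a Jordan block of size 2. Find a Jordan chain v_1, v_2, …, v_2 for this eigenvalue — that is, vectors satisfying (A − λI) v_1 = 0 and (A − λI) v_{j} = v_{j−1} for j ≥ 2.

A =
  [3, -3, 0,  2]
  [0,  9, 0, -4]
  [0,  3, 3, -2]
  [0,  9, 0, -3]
A Jordan chain for λ = 3 of length 2:
v_1 = (-3, 6, 3, 9)ᵀ
v_2 = (0, 1, 0, 0)ᵀ

Let N = A − (3)·I. We want v_2 with N^2 v_2 = 0 but N^1 v_2 ≠ 0; then v_{j-1} := N · v_j for j = 2, …, 2.

Pick v_2 = (0, 1, 0, 0)ᵀ.
Then v_1 = N · v_2 = (-3, 6, 3, 9)ᵀ.

Sanity check: (A − (3)·I) v_1 = (0, 0, 0, 0)ᵀ = 0. ✓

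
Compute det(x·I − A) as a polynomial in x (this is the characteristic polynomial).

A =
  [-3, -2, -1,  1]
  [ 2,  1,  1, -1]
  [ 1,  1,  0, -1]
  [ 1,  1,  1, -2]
x^4 + 4*x^3 + 6*x^2 + 4*x + 1

Expanding det(x·I − A) (e.g. by cofactor expansion or by noting that A is similar to its Jordan form J, which has the same characteristic polynomial as A) gives
  χ_A(x) = x^4 + 4*x^3 + 6*x^2 + 4*x + 1
which factors as (x + 1)^4. The eigenvalues (with algebraic multiplicities) are λ = -1 with multiplicity 4.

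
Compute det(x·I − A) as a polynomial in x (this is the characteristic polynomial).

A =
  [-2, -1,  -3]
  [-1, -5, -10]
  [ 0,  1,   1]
x^3 + 6*x^2 + 12*x + 8

Expanding det(x·I − A) (e.g. by cofactor expansion or by noting that A is similar to its Jordan form J, which has the same characteristic polynomial as A) gives
  χ_A(x) = x^3 + 6*x^2 + 12*x + 8
which factors as (x + 2)^3. The eigenvalues (with algebraic multiplicities) are λ = -2 with multiplicity 3.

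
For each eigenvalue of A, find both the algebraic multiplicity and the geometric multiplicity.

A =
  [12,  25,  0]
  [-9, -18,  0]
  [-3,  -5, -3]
λ = -3: alg = 3, geom = 2

Step 1 — factor the characteristic polynomial to read off the algebraic multiplicities:
  χ_A(x) = (x + 3)^3

Step 2 — compute geometric multiplicities via the rank-nullity identity g(λ) = n − rank(A − λI):
  rank(A − (-3)·I) = 1, so dim ker(A − (-3)·I) = n − 1 = 2

Summary:
  λ = -3: algebraic multiplicity = 3, geometric multiplicity = 2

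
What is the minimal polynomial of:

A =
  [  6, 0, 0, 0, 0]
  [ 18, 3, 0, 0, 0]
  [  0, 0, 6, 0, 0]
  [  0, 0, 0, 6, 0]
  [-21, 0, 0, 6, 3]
x^2 - 9*x + 18

The characteristic polynomial is χ_A(x) = (x - 6)^3*(x - 3)^2, so the eigenvalues are known. The minimal polynomial is
  m_A(x) = Π_λ (x − λ)^{k_λ}
where k_λ is the size of the *largest* Jordan block for λ (equivalently, the smallest k with (A − λI)^k v = 0 for every generalised eigenvector v of λ).

  λ = 3: largest Jordan block has size 1, contributing (x − 3)
  λ = 6: largest Jordan block has size 1, contributing (x − 6)

So m_A(x) = (x - 6)*(x - 3) = x^2 - 9*x + 18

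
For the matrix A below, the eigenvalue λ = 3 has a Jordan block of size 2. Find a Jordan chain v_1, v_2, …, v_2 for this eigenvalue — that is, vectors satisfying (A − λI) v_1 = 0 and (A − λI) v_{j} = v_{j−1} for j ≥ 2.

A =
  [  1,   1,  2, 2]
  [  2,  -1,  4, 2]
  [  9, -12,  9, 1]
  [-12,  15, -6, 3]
A Jordan chain for λ = 3 of length 2:
v_1 = (-2, 2, 9, -12)ᵀ
v_2 = (1, 0, 0, 0)ᵀ

Let N = A − (3)·I. We want v_2 with N^2 v_2 = 0 but N^1 v_2 ≠ 0; then v_{j-1} := N · v_j for j = 2, …, 2.

Pick v_2 = (1, 0, 0, 0)ᵀ.
Then v_1 = N · v_2 = (-2, 2, 9, -12)ᵀ.

Sanity check: (A − (3)·I) v_1 = (0, 0, 0, 0)ᵀ = 0. ✓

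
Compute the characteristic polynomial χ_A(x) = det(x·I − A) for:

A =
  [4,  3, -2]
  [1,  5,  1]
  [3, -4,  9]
x^3 - 18*x^2 + 108*x - 216

Expanding det(x·I − A) (e.g. by cofactor expansion or by noting that A is similar to its Jordan form J, which has the same characteristic polynomial as A) gives
  χ_A(x) = x^3 - 18*x^2 + 108*x - 216
which factors as (x - 6)^3. The eigenvalues (with algebraic multiplicities) are λ = 6 with multiplicity 3.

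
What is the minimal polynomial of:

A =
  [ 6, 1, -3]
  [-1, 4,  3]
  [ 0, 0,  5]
x^2 - 10*x + 25

The characteristic polynomial is χ_A(x) = (x - 5)^3, so the eigenvalues are known. The minimal polynomial is
  m_A(x) = Π_λ (x − λ)^{k_λ}
where k_λ is the size of the *largest* Jordan block for λ (equivalently, the smallest k with (A − λI)^k v = 0 for every generalised eigenvector v of λ).

  λ = 5: largest Jordan block has size 2, contributing (x − 5)^2

So m_A(x) = (x - 5)^2 = x^2 - 10*x + 25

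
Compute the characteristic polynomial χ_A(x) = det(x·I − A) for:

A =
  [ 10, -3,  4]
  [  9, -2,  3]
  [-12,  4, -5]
x^3 - 3*x^2 + 3*x - 1

Expanding det(x·I − A) (e.g. by cofactor expansion or by noting that A is similar to its Jordan form J, which has the same characteristic polynomial as A) gives
  χ_A(x) = x^3 - 3*x^2 + 3*x - 1
which factors as (x - 1)^3. The eigenvalues (with algebraic multiplicities) are λ = 1 with multiplicity 3.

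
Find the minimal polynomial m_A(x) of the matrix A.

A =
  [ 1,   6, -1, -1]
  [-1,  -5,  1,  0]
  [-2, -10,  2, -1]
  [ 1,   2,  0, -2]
x^3 + 3*x^2 + 3*x + 1

The characteristic polynomial is χ_A(x) = (x + 1)^4, so the eigenvalues are known. The minimal polynomial is
  m_A(x) = Π_λ (x − λ)^{k_λ}
where k_λ is the size of the *largest* Jordan block for λ (equivalently, the smallest k with (A − λI)^k v = 0 for every generalised eigenvector v of λ).

  λ = -1: largest Jordan block has size 3, contributing (x + 1)^3

So m_A(x) = (x + 1)^3 = x^3 + 3*x^2 + 3*x + 1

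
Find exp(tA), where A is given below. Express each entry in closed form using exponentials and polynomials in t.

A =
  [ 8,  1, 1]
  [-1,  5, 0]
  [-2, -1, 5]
e^{tA} =
  [t^2*exp(6*t)/2 + 2*t*exp(6*t) + exp(6*t), t*exp(6*t), t^2*exp(6*t)/2 + t*exp(6*t)]
  [-t^2*exp(6*t)/2 - t*exp(6*t), -t*exp(6*t) + exp(6*t), -t^2*exp(6*t)/2]
  [-t^2*exp(6*t)/2 - 2*t*exp(6*t), -t*exp(6*t), -t^2*exp(6*t)/2 - t*exp(6*t) + exp(6*t)]

Strategy: write A = P · J · P⁻¹ where J is a Jordan canonical form, so e^{tA} = P · e^{tJ} · P⁻¹, and e^{tJ} can be computed block-by-block.

A has Jordan form
J =
  [6, 1, 0]
  [0, 6, 1]
  [0, 0, 6]
(up to reordering of blocks).

Per-block formulas:
  For a 3×3 Jordan block J_3(6): exp(t · J_3(6)) = e^(6t)·(I + t·N + (t^2/2)·N^2), where N is the 3×3 nilpotent shift.

After assembling e^{tJ} and conjugating by P, we get:

e^{tA} =
  [t^2*exp(6*t)/2 + 2*t*exp(6*t) + exp(6*t), t*exp(6*t), t^2*exp(6*t)/2 + t*exp(6*t)]
  [-t^2*exp(6*t)/2 - t*exp(6*t), -t*exp(6*t) + exp(6*t), -t^2*exp(6*t)/2]
  [-t^2*exp(6*t)/2 - 2*t*exp(6*t), -t*exp(6*t), -t^2*exp(6*t)/2 - t*exp(6*t) + exp(6*t)]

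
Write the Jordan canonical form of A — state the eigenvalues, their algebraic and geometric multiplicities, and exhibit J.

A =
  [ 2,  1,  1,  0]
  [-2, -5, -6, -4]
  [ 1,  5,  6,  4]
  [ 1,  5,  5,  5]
J_2(1) ⊕ J_1(1) ⊕ J_1(5)

The characteristic polynomial is
  det(x·I − A) = x^4 - 8*x^3 + 18*x^2 - 16*x + 5 = (x - 5)*(x - 1)^3

Eigenvalues and multiplicities (the geometric multiplicity of λ is n − rank(A − λI), which equals the number of Jordan blocks for λ):
  λ = 1: algebraic multiplicity = 3, geometric multiplicity = 2
  λ = 5: algebraic multiplicity = 1, geometric multiplicity = 1

Determining the block sizes for each eigenvalue:
  λ = 1: 2 blocks summing to 3 forces exactly one block of size 2 and the rest size 1 → block sizes [2, 1]
  λ = 5: one block (gm = 1), so the single block has size am = 1 → block sizes [1]

Assembling the blocks gives a Jordan form
J =
  [1, 1, 0, 0]
  [0, 1, 0, 0]
  [0, 0, 1, 0]
  [0, 0, 0, 5]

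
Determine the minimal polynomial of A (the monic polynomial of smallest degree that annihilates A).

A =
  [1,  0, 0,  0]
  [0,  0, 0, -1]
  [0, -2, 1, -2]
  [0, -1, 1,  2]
x^3 - 3*x^2 + 3*x - 1

The characteristic polynomial is χ_A(x) = (x - 1)^4, so the eigenvalues are known. The minimal polynomial is
  m_A(x) = Π_λ (x − λ)^{k_λ}
where k_λ is the size of the *largest* Jordan block for λ (equivalently, the smallest k with (A − λI)^k v = 0 for every generalised eigenvector v of λ).

  λ = 1: largest Jordan block has size 3, contributing (x − 1)^3

So m_A(x) = (x - 1)^3 = x^3 - 3*x^2 + 3*x - 1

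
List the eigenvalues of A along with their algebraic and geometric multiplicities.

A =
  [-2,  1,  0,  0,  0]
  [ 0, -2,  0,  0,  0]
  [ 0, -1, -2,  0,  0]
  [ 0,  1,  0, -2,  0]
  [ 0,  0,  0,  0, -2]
λ = -2: alg = 5, geom = 4

Step 1 — factor the characteristic polynomial to read off the algebraic multiplicities:
  χ_A(x) = (x + 2)^5

Step 2 — compute geometric multiplicities via the rank-nullity identity g(λ) = n − rank(A − λI):
  rank(A − (-2)·I) = 1, so dim ker(A − (-2)·I) = n − 1 = 4

Summary:
  λ = -2: algebraic multiplicity = 5, geometric multiplicity = 4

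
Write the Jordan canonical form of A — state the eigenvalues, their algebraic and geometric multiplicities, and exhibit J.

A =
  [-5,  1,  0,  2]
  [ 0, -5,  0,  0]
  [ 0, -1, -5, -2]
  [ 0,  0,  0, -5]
J_2(-5) ⊕ J_1(-5) ⊕ J_1(-5)

The characteristic polynomial is
  det(x·I − A) = x^4 + 20*x^3 + 150*x^2 + 500*x + 625 = (x + 5)^4

Eigenvalues and multiplicities (the geometric multiplicity of λ is n − rank(A − λI), which equals the number of Jordan blocks for λ):
  λ = -5: algebraic multiplicity = 4, geometric multiplicity = 3

Determining the block sizes for each eigenvalue:
  λ = -5: 3 blocks summing to 4 forces exactly one block of size 2 and the rest size 1 → block sizes [2, 1, 1]

Assembling the blocks gives a Jordan form
J =
  [-5,  1,  0,  0]
  [ 0, -5,  0,  0]
  [ 0,  0, -5,  0]
  [ 0,  0,  0, -5]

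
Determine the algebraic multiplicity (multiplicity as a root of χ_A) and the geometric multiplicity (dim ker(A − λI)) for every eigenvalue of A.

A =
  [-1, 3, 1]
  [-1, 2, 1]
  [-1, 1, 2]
λ = 1: alg = 3, geom = 1

Step 1 — factor the characteristic polynomial to read off the algebraic multiplicities:
  χ_A(x) = (x - 1)^3

Step 2 — compute geometric multiplicities via the rank-nullity identity g(λ) = n − rank(A − λI):
  rank(A − (1)·I) = 2, so dim ker(A − (1)·I) = n − 2 = 1

Summary:
  λ = 1: algebraic multiplicity = 3, geometric multiplicity = 1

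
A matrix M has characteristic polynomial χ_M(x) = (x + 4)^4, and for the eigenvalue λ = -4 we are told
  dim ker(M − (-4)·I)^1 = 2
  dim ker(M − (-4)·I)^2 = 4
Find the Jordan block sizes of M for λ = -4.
Block sizes for λ = -4: [2, 2]

From the dimensions of kernels of powers, the number of Jordan blocks of size at least j is d_j − d_{j−1} where d_j = dim ker(N^j) (with d_0 = 0). Computing the differences gives [2, 2].
The number of blocks of size exactly k is (#blocks of size ≥ k) − (#blocks of size ≥ k + 1), so the partition is: 2 block(s) of size 2.
In nonincreasing order the block sizes are [2, 2].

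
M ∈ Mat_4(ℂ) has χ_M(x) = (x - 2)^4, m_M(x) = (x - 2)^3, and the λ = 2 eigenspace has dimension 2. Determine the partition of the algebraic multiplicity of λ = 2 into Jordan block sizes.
Block sizes for λ = 2: [3, 1]

Step 1 — from the characteristic polynomial, algebraic multiplicity of λ = 2 is 4. From dim ker(M − (2)·I) = 2, there are exactly 2 Jordan blocks for λ = 2.
Step 2 — from the minimal polynomial, the factor (x − 2)^3 tells us the largest block for λ = 2 has size 3.
Step 3 — with total size 4, 2 blocks, and largest block 3, the block sizes (in nonincreasing order) are [3, 1].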